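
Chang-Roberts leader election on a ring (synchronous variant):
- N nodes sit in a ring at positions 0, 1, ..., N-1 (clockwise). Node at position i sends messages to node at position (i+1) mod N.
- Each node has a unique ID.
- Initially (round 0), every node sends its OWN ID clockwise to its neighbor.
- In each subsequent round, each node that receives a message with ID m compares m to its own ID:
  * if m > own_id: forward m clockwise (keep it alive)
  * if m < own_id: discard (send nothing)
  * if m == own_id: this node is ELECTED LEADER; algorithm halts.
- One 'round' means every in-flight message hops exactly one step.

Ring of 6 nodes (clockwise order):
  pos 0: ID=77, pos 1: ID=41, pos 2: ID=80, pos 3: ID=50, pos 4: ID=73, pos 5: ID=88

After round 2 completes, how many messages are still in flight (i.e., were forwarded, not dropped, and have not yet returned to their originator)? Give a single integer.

Answer: 2

Derivation:
Round 1: pos1(id41) recv 77: fwd; pos2(id80) recv 41: drop; pos3(id50) recv 80: fwd; pos4(id73) recv 50: drop; pos5(id88) recv 73: drop; pos0(id77) recv 88: fwd
Round 2: pos2(id80) recv 77: drop; pos4(id73) recv 80: fwd; pos1(id41) recv 88: fwd
After round 2: 2 messages still in flight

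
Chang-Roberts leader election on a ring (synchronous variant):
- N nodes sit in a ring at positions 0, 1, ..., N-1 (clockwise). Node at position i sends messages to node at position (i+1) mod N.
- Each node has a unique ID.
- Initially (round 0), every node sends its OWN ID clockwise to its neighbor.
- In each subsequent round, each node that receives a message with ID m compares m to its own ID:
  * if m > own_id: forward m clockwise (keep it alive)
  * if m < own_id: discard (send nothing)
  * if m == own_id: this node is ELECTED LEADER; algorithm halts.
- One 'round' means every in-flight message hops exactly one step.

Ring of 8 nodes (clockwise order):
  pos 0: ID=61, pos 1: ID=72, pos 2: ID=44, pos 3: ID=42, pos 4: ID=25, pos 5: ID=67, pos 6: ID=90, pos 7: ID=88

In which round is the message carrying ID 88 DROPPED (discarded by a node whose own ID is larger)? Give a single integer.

Round 1: pos1(id72) recv 61: drop; pos2(id44) recv 72: fwd; pos3(id42) recv 44: fwd; pos4(id25) recv 42: fwd; pos5(id67) recv 25: drop; pos6(id90) recv 67: drop; pos7(id88) recv 90: fwd; pos0(id61) recv 88: fwd
Round 2: pos3(id42) recv 72: fwd; pos4(id25) recv 44: fwd; pos5(id67) recv 42: drop; pos0(id61) recv 90: fwd; pos1(id72) recv 88: fwd
Round 3: pos4(id25) recv 72: fwd; pos5(id67) recv 44: drop; pos1(id72) recv 90: fwd; pos2(id44) recv 88: fwd
Round 4: pos5(id67) recv 72: fwd; pos2(id44) recv 90: fwd; pos3(id42) recv 88: fwd
Round 5: pos6(id90) recv 72: drop; pos3(id42) recv 90: fwd; pos4(id25) recv 88: fwd
Round 6: pos4(id25) recv 90: fwd; pos5(id67) recv 88: fwd
Round 7: pos5(id67) recv 90: fwd; pos6(id90) recv 88: drop
Round 8: pos6(id90) recv 90: ELECTED
Message ID 88 originates at pos 7; dropped at pos 6 in round 7

Answer: 7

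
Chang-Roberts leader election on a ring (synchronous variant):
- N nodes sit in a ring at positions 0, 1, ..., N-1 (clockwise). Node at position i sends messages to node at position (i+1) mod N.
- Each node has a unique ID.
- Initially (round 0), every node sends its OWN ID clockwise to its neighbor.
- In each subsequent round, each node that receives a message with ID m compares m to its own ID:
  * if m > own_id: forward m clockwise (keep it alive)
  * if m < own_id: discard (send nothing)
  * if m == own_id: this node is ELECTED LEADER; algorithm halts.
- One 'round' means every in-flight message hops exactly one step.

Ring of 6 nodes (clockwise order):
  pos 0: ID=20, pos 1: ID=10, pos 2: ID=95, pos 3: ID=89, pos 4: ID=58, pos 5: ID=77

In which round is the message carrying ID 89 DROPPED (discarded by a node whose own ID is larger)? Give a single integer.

Answer: 5

Derivation:
Round 1: pos1(id10) recv 20: fwd; pos2(id95) recv 10: drop; pos3(id89) recv 95: fwd; pos4(id58) recv 89: fwd; pos5(id77) recv 58: drop; pos0(id20) recv 77: fwd
Round 2: pos2(id95) recv 20: drop; pos4(id58) recv 95: fwd; pos5(id77) recv 89: fwd; pos1(id10) recv 77: fwd
Round 3: pos5(id77) recv 95: fwd; pos0(id20) recv 89: fwd; pos2(id95) recv 77: drop
Round 4: pos0(id20) recv 95: fwd; pos1(id10) recv 89: fwd
Round 5: pos1(id10) recv 95: fwd; pos2(id95) recv 89: drop
Round 6: pos2(id95) recv 95: ELECTED
Message ID 89 originates at pos 3; dropped at pos 2 in round 5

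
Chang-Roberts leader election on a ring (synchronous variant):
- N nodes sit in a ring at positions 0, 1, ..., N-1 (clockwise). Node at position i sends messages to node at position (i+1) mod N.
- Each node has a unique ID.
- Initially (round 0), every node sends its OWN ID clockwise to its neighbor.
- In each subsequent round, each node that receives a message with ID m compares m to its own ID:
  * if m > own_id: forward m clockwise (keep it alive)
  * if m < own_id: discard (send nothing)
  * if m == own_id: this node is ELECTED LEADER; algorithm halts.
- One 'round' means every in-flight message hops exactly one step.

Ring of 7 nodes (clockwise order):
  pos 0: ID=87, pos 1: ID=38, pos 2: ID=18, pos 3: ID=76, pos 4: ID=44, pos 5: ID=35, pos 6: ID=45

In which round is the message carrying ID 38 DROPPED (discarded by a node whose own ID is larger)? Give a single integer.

Answer: 2

Derivation:
Round 1: pos1(id38) recv 87: fwd; pos2(id18) recv 38: fwd; pos3(id76) recv 18: drop; pos4(id44) recv 76: fwd; pos5(id35) recv 44: fwd; pos6(id45) recv 35: drop; pos0(id87) recv 45: drop
Round 2: pos2(id18) recv 87: fwd; pos3(id76) recv 38: drop; pos5(id35) recv 76: fwd; pos6(id45) recv 44: drop
Round 3: pos3(id76) recv 87: fwd; pos6(id45) recv 76: fwd
Round 4: pos4(id44) recv 87: fwd; pos0(id87) recv 76: drop
Round 5: pos5(id35) recv 87: fwd
Round 6: pos6(id45) recv 87: fwd
Round 7: pos0(id87) recv 87: ELECTED
Message ID 38 originates at pos 1; dropped at pos 3 in round 2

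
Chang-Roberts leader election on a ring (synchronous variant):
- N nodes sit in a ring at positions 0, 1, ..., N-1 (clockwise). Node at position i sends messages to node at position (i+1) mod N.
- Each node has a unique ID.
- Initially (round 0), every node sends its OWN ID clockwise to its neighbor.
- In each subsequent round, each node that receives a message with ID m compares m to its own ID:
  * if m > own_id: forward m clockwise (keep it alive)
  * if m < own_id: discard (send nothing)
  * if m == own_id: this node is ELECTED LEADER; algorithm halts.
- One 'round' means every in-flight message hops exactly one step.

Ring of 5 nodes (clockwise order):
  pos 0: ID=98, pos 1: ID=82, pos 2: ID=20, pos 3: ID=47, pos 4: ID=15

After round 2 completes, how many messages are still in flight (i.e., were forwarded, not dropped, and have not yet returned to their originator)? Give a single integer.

Round 1: pos1(id82) recv 98: fwd; pos2(id20) recv 82: fwd; pos3(id47) recv 20: drop; pos4(id15) recv 47: fwd; pos0(id98) recv 15: drop
Round 2: pos2(id20) recv 98: fwd; pos3(id47) recv 82: fwd; pos0(id98) recv 47: drop
After round 2: 2 messages still in flight

Answer: 2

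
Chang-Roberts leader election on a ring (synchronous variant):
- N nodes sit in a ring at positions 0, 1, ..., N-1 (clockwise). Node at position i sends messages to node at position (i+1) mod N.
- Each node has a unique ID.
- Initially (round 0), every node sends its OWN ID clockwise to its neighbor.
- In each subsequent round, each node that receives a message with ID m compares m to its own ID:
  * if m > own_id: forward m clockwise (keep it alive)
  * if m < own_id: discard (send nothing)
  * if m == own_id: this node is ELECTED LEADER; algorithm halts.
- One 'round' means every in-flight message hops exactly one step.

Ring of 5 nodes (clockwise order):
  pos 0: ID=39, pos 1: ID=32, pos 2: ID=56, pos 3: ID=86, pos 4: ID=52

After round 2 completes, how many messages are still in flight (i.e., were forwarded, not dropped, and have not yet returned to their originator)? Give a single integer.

Answer: 2

Derivation:
Round 1: pos1(id32) recv 39: fwd; pos2(id56) recv 32: drop; pos3(id86) recv 56: drop; pos4(id52) recv 86: fwd; pos0(id39) recv 52: fwd
Round 2: pos2(id56) recv 39: drop; pos0(id39) recv 86: fwd; pos1(id32) recv 52: fwd
After round 2: 2 messages still in flight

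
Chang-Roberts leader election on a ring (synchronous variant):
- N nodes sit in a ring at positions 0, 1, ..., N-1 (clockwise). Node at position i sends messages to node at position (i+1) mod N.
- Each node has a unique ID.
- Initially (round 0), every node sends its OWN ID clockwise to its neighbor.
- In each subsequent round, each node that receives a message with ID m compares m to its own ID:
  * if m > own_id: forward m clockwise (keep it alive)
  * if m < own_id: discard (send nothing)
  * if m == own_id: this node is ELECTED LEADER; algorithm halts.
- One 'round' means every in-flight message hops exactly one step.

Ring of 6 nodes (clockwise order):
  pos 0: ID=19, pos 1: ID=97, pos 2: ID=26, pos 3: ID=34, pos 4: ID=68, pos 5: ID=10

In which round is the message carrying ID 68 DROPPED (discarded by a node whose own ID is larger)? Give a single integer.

Round 1: pos1(id97) recv 19: drop; pos2(id26) recv 97: fwd; pos3(id34) recv 26: drop; pos4(id68) recv 34: drop; pos5(id10) recv 68: fwd; pos0(id19) recv 10: drop
Round 2: pos3(id34) recv 97: fwd; pos0(id19) recv 68: fwd
Round 3: pos4(id68) recv 97: fwd; pos1(id97) recv 68: drop
Round 4: pos5(id10) recv 97: fwd
Round 5: pos0(id19) recv 97: fwd
Round 6: pos1(id97) recv 97: ELECTED
Message ID 68 originates at pos 4; dropped at pos 1 in round 3

Answer: 3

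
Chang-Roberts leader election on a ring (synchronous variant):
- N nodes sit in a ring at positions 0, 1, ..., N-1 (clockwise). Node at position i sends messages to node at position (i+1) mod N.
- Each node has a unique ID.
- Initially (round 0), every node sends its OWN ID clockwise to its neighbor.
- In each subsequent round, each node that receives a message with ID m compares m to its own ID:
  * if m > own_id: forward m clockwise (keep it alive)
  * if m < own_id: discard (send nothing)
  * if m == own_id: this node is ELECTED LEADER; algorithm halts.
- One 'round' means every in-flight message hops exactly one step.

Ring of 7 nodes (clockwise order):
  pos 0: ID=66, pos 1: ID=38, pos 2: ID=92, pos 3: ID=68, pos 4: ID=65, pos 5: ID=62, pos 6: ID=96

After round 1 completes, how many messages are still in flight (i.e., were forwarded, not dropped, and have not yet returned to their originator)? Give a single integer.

Round 1: pos1(id38) recv 66: fwd; pos2(id92) recv 38: drop; pos3(id68) recv 92: fwd; pos4(id65) recv 68: fwd; pos5(id62) recv 65: fwd; pos6(id96) recv 62: drop; pos0(id66) recv 96: fwd
After round 1: 5 messages still in flight

Answer: 5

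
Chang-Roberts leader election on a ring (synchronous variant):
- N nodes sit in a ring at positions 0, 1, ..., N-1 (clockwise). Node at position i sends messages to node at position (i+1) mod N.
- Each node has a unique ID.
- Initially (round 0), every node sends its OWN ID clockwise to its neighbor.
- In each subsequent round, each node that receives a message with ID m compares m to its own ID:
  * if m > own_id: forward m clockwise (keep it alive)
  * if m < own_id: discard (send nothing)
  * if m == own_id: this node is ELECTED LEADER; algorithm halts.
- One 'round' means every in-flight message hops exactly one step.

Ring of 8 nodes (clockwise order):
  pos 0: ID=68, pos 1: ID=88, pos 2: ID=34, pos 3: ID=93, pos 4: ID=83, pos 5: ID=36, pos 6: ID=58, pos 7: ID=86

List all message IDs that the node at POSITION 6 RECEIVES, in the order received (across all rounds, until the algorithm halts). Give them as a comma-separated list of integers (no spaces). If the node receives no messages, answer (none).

Round 1: pos1(id88) recv 68: drop; pos2(id34) recv 88: fwd; pos3(id93) recv 34: drop; pos4(id83) recv 93: fwd; pos5(id36) recv 83: fwd; pos6(id58) recv 36: drop; pos7(id86) recv 58: drop; pos0(id68) recv 86: fwd
Round 2: pos3(id93) recv 88: drop; pos5(id36) recv 93: fwd; pos6(id58) recv 83: fwd; pos1(id88) recv 86: drop
Round 3: pos6(id58) recv 93: fwd; pos7(id86) recv 83: drop
Round 4: pos7(id86) recv 93: fwd
Round 5: pos0(id68) recv 93: fwd
Round 6: pos1(id88) recv 93: fwd
Round 7: pos2(id34) recv 93: fwd
Round 8: pos3(id93) recv 93: ELECTED

Answer: 36,83,93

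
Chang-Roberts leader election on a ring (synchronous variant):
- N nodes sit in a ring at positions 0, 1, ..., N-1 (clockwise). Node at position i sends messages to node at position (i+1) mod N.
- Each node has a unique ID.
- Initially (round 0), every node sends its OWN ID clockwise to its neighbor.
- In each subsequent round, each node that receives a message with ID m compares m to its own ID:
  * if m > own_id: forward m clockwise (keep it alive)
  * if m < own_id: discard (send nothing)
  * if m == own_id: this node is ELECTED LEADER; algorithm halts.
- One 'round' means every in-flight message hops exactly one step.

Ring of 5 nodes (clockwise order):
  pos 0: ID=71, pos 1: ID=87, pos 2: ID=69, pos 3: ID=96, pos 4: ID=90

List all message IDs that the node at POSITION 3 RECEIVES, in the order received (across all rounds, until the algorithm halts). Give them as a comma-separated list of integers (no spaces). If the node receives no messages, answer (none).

Answer: 69,87,90,96

Derivation:
Round 1: pos1(id87) recv 71: drop; pos2(id69) recv 87: fwd; pos3(id96) recv 69: drop; pos4(id90) recv 96: fwd; pos0(id71) recv 90: fwd
Round 2: pos3(id96) recv 87: drop; pos0(id71) recv 96: fwd; pos1(id87) recv 90: fwd
Round 3: pos1(id87) recv 96: fwd; pos2(id69) recv 90: fwd
Round 4: pos2(id69) recv 96: fwd; pos3(id96) recv 90: drop
Round 5: pos3(id96) recv 96: ELECTED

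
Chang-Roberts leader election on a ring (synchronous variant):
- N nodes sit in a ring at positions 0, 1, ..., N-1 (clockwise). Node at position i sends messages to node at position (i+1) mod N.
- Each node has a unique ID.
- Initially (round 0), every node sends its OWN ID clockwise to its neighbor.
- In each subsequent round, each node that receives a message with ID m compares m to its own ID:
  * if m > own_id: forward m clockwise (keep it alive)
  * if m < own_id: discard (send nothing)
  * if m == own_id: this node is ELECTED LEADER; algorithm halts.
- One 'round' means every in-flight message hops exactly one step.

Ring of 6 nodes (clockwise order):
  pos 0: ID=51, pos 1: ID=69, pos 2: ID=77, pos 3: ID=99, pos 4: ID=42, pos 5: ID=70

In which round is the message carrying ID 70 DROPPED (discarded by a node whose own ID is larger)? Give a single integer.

Answer: 3

Derivation:
Round 1: pos1(id69) recv 51: drop; pos2(id77) recv 69: drop; pos3(id99) recv 77: drop; pos4(id42) recv 99: fwd; pos5(id70) recv 42: drop; pos0(id51) recv 70: fwd
Round 2: pos5(id70) recv 99: fwd; pos1(id69) recv 70: fwd
Round 3: pos0(id51) recv 99: fwd; pos2(id77) recv 70: drop
Round 4: pos1(id69) recv 99: fwd
Round 5: pos2(id77) recv 99: fwd
Round 6: pos3(id99) recv 99: ELECTED
Message ID 70 originates at pos 5; dropped at pos 2 in round 3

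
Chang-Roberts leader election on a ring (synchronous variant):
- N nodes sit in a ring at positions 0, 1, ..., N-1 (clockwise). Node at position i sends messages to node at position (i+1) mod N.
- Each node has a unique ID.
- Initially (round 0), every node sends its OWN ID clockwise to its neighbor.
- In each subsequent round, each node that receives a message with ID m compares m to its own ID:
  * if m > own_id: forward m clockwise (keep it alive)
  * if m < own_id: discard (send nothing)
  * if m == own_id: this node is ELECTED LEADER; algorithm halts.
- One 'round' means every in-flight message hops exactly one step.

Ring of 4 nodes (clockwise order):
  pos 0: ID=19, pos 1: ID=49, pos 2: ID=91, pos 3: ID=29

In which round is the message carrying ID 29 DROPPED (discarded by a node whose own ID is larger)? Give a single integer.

Round 1: pos1(id49) recv 19: drop; pos2(id91) recv 49: drop; pos3(id29) recv 91: fwd; pos0(id19) recv 29: fwd
Round 2: pos0(id19) recv 91: fwd; pos1(id49) recv 29: drop
Round 3: pos1(id49) recv 91: fwd
Round 4: pos2(id91) recv 91: ELECTED
Message ID 29 originates at pos 3; dropped at pos 1 in round 2

Answer: 2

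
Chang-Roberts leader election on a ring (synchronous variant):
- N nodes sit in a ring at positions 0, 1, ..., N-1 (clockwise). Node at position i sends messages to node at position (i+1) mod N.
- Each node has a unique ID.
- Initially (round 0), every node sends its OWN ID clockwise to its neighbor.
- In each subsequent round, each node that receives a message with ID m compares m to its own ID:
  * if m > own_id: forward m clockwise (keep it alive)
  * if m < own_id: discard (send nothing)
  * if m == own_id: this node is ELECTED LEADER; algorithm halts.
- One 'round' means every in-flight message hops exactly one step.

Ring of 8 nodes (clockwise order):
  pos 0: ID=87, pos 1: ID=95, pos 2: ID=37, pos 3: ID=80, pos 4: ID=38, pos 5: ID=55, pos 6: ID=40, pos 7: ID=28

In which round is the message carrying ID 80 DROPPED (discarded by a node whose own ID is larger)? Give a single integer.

Answer: 5

Derivation:
Round 1: pos1(id95) recv 87: drop; pos2(id37) recv 95: fwd; pos3(id80) recv 37: drop; pos4(id38) recv 80: fwd; pos5(id55) recv 38: drop; pos6(id40) recv 55: fwd; pos7(id28) recv 40: fwd; pos0(id87) recv 28: drop
Round 2: pos3(id80) recv 95: fwd; pos5(id55) recv 80: fwd; pos7(id28) recv 55: fwd; pos0(id87) recv 40: drop
Round 3: pos4(id38) recv 95: fwd; pos6(id40) recv 80: fwd; pos0(id87) recv 55: drop
Round 4: pos5(id55) recv 95: fwd; pos7(id28) recv 80: fwd
Round 5: pos6(id40) recv 95: fwd; pos0(id87) recv 80: drop
Round 6: pos7(id28) recv 95: fwd
Round 7: pos0(id87) recv 95: fwd
Round 8: pos1(id95) recv 95: ELECTED
Message ID 80 originates at pos 3; dropped at pos 0 in round 5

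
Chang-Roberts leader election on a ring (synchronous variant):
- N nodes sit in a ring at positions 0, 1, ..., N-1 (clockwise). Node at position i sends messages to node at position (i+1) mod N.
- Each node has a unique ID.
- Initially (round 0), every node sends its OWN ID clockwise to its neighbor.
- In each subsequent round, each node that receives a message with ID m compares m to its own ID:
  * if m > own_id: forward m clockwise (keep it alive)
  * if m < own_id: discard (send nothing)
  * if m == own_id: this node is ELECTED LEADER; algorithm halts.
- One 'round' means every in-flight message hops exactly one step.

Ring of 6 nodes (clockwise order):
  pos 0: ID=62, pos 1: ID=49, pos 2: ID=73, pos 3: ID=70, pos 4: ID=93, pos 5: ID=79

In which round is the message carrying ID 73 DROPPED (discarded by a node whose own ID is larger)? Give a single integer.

Answer: 2

Derivation:
Round 1: pos1(id49) recv 62: fwd; pos2(id73) recv 49: drop; pos3(id70) recv 73: fwd; pos4(id93) recv 70: drop; pos5(id79) recv 93: fwd; pos0(id62) recv 79: fwd
Round 2: pos2(id73) recv 62: drop; pos4(id93) recv 73: drop; pos0(id62) recv 93: fwd; pos1(id49) recv 79: fwd
Round 3: pos1(id49) recv 93: fwd; pos2(id73) recv 79: fwd
Round 4: pos2(id73) recv 93: fwd; pos3(id70) recv 79: fwd
Round 5: pos3(id70) recv 93: fwd; pos4(id93) recv 79: drop
Round 6: pos4(id93) recv 93: ELECTED
Message ID 73 originates at pos 2; dropped at pos 4 in round 2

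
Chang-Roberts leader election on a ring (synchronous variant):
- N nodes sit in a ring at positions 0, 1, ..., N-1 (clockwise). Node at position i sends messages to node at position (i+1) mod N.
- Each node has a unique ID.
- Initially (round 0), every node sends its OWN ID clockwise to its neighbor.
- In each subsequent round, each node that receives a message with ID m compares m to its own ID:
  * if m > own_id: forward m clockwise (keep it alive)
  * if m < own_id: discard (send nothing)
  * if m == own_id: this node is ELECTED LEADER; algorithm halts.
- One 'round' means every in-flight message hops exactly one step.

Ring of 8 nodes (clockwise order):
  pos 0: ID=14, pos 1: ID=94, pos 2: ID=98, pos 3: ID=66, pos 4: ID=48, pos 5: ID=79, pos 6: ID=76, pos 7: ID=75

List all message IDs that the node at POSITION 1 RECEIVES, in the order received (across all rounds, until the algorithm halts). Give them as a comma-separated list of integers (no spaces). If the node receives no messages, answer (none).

Answer: 14,75,76,79,98

Derivation:
Round 1: pos1(id94) recv 14: drop; pos2(id98) recv 94: drop; pos3(id66) recv 98: fwd; pos4(id48) recv 66: fwd; pos5(id79) recv 48: drop; pos6(id76) recv 79: fwd; pos7(id75) recv 76: fwd; pos0(id14) recv 75: fwd
Round 2: pos4(id48) recv 98: fwd; pos5(id79) recv 66: drop; pos7(id75) recv 79: fwd; pos0(id14) recv 76: fwd; pos1(id94) recv 75: drop
Round 3: pos5(id79) recv 98: fwd; pos0(id14) recv 79: fwd; pos1(id94) recv 76: drop
Round 4: pos6(id76) recv 98: fwd; pos1(id94) recv 79: drop
Round 5: pos7(id75) recv 98: fwd
Round 6: pos0(id14) recv 98: fwd
Round 7: pos1(id94) recv 98: fwd
Round 8: pos2(id98) recv 98: ELECTED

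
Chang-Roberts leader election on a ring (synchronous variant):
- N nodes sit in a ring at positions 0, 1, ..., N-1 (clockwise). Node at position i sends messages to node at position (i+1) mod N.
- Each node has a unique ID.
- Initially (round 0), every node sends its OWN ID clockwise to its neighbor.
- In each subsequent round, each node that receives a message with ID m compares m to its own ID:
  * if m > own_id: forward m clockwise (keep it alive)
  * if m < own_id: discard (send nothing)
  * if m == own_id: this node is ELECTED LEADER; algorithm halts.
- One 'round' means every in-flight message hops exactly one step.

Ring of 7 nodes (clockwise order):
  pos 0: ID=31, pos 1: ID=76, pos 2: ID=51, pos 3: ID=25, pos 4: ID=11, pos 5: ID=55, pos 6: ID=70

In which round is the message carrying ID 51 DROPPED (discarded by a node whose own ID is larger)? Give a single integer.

Round 1: pos1(id76) recv 31: drop; pos2(id51) recv 76: fwd; pos3(id25) recv 51: fwd; pos4(id11) recv 25: fwd; pos5(id55) recv 11: drop; pos6(id70) recv 55: drop; pos0(id31) recv 70: fwd
Round 2: pos3(id25) recv 76: fwd; pos4(id11) recv 51: fwd; pos5(id55) recv 25: drop; pos1(id76) recv 70: drop
Round 3: pos4(id11) recv 76: fwd; pos5(id55) recv 51: drop
Round 4: pos5(id55) recv 76: fwd
Round 5: pos6(id70) recv 76: fwd
Round 6: pos0(id31) recv 76: fwd
Round 7: pos1(id76) recv 76: ELECTED
Message ID 51 originates at pos 2; dropped at pos 5 in round 3

Answer: 3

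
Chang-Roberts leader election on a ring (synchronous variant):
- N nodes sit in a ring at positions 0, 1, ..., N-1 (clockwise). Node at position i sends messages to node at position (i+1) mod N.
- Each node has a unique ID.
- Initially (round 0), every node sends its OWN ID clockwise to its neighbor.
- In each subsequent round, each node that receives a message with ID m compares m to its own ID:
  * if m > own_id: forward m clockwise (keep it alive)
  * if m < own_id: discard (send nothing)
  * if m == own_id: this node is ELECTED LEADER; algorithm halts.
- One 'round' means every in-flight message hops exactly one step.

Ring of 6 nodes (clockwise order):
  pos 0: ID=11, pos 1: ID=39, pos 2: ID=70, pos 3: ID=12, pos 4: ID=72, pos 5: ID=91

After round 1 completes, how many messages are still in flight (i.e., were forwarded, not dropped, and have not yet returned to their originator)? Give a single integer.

Round 1: pos1(id39) recv 11: drop; pos2(id70) recv 39: drop; pos3(id12) recv 70: fwd; pos4(id72) recv 12: drop; pos5(id91) recv 72: drop; pos0(id11) recv 91: fwd
After round 1: 2 messages still in flight

Answer: 2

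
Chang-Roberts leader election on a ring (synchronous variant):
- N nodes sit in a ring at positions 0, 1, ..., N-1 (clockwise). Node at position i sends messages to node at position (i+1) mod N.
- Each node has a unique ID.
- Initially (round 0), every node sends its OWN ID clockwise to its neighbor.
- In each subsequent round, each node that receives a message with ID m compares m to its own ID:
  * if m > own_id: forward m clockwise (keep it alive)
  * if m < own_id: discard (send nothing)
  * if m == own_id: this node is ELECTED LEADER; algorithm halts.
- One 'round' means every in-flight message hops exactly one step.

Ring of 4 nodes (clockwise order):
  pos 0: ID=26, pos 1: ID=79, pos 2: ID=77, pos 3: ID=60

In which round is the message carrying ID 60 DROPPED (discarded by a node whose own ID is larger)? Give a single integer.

Round 1: pos1(id79) recv 26: drop; pos2(id77) recv 79: fwd; pos3(id60) recv 77: fwd; pos0(id26) recv 60: fwd
Round 2: pos3(id60) recv 79: fwd; pos0(id26) recv 77: fwd; pos1(id79) recv 60: drop
Round 3: pos0(id26) recv 79: fwd; pos1(id79) recv 77: drop
Round 4: pos1(id79) recv 79: ELECTED
Message ID 60 originates at pos 3; dropped at pos 1 in round 2

Answer: 2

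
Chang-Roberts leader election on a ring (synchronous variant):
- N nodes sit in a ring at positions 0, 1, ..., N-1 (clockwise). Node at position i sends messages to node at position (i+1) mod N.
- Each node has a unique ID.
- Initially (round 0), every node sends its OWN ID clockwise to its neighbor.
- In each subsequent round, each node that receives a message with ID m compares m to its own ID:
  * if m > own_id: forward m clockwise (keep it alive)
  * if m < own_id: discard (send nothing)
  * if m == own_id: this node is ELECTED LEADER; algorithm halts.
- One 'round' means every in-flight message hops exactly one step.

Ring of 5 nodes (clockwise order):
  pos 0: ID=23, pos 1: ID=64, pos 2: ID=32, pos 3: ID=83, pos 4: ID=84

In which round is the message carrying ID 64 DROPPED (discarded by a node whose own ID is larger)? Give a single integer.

Answer: 2

Derivation:
Round 1: pos1(id64) recv 23: drop; pos2(id32) recv 64: fwd; pos3(id83) recv 32: drop; pos4(id84) recv 83: drop; pos0(id23) recv 84: fwd
Round 2: pos3(id83) recv 64: drop; pos1(id64) recv 84: fwd
Round 3: pos2(id32) recv 84: fwd
Round 4: pos3(id83) recv 84: fwd
Round 5: pos4(id84) recv 84: ELECTED
Message ID 64 originates at pos 1; dropped at pos 3 in round 2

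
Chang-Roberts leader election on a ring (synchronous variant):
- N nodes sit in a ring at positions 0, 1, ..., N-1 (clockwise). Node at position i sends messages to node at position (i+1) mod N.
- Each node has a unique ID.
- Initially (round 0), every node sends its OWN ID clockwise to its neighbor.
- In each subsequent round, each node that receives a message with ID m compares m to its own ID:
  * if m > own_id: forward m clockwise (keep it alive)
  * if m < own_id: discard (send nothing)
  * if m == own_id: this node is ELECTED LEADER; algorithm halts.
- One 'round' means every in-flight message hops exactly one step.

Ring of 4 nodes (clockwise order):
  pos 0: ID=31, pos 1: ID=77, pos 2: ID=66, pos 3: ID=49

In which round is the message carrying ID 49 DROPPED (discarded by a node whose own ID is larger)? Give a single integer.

Round 1: pos1(id77) recv 31: drop; pos2(id66) recv 77: fwd; pos3(id49) recv 66: fwd; pos0(id31) recv 49: fwd
Round 2: pos3(id49) recv 77: fwd; pos0(id31) recv 66: fwd; pos1(id77) recv 49: drop
Round 3: pos0(id31) recv 77: fwd; pos1(id77) recv 66: drop
Round 4: pos1(id77) recv 77: ELECTED
Message ID 49 originates at pos 3; dropped at pos 1 in round 2

Answer: 2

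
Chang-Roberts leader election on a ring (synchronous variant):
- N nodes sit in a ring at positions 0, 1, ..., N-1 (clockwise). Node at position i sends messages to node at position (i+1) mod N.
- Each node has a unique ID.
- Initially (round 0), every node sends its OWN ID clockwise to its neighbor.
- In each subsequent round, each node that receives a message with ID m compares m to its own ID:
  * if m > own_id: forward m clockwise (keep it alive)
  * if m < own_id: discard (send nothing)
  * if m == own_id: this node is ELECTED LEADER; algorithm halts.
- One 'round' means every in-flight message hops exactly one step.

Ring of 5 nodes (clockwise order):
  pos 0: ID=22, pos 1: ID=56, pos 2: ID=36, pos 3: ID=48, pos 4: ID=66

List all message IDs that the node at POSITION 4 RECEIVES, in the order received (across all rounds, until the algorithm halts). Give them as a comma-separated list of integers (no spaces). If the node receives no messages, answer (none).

Answer: 48,56,66

Derivation:
Round 1: pos1(id56) recv 22: drop; pos2(id36) recv 56: fwd; pos3(id48) recv 36: drop; pos4(id66) recv 48: drop; pos0(id22) recv 66: fwd
Round 2: pos3(id48) recv 56: fwd; pos1(id56) recv 66: fwd
Round 3: pos4(id66) recv 56: drop; pos2(id36) recv 66: fwd
Round 4: pos3(id48) recv 66: fwd
Round 5: pos4(id66) recv 66: ELECTED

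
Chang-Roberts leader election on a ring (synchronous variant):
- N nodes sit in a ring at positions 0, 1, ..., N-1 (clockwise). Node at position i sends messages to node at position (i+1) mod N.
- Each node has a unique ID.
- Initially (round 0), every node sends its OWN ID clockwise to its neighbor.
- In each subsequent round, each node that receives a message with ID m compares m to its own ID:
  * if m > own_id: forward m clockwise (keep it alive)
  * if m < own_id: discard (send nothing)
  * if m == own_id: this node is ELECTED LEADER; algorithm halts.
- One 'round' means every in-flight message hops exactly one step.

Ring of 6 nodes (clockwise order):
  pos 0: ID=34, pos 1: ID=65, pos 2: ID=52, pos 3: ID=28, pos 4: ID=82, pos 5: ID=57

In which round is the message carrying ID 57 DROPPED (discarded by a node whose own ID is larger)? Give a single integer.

Round 1: pos1(id65) recv 34: drop; pos2(id52) recv 65: fwd; pos3(id28) recv 52: fwd; pos4(id82) recv 28: drop; pos5(id57) recv 82: fwd; pos0(id34) recv 57: fwd
Round 2: pos3(id28) recv 65: fwd; pos4(id82) recv 52: drop; pos0(id34) recv 82: fwd; pos1(id65) recv 57: drop
Round 3: pos4(id82) recv 65: drop; pos1(id65) recv 82: fwd
Round 4: pos2(id52) recv 82: fwd
Round 5: pos3(id28) recv 82: fwd
Round 6: pos4(id82) recv 82: ELECTED
Message ID 57 originates at pos 5; dropped at pos 1 in round 2

Answer: 2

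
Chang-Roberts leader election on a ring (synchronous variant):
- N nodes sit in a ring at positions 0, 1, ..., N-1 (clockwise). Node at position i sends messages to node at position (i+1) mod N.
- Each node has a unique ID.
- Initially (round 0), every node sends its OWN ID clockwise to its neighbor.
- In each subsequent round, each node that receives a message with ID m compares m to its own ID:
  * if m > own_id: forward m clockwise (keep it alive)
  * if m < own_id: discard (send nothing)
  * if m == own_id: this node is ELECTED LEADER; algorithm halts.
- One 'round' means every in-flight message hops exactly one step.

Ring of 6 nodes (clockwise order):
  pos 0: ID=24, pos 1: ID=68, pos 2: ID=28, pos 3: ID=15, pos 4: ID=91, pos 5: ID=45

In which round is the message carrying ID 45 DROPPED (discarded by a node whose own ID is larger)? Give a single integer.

Round 1: pos1(id68) recv 24: drop; pos2(id28) recv 68: fwd; pos3(id15) recv 28: fwd; pos4(id91) recv 15: drop; pos5(id45) recv 91: fwd; pos0(id24) recv 45: fwd
Round 2: pos3(id15) recv 68: fwd; pos4(id91) recv 28: drop; pos0(id24) recv 91: fwd; pos1(id68) recv 45: drop
Round 3: pos4(id91) recv 68: drop; pos1(id68) recv 91: fwd
Round 4: pos2(id28) recv 91: fwd
Round 5: pos3(id15) recv 91: fwd
Round 6: pos4(id91) recv 91: ELECTED
Message ID 45 originates at pos 5; dropped at pos 1 in round 2

Answer: 2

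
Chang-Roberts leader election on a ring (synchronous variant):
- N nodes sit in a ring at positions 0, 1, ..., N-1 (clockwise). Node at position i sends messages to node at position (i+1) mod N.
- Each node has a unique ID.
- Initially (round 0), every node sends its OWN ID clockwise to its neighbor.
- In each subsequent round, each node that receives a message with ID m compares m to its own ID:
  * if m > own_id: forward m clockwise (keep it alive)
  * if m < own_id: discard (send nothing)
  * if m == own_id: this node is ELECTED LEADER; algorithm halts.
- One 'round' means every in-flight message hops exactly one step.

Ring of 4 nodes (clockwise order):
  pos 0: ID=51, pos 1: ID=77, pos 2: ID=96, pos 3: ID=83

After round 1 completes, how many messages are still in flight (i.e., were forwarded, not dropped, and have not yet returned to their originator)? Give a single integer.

Round 1: pos1(id77) recv 51: drop; pos2(id96) recv 77: drop; pos3(id83) recv 96: fwd; pos0(id51) recv 83: fwd
After round 1: 2 messages still in flight

Answer: 2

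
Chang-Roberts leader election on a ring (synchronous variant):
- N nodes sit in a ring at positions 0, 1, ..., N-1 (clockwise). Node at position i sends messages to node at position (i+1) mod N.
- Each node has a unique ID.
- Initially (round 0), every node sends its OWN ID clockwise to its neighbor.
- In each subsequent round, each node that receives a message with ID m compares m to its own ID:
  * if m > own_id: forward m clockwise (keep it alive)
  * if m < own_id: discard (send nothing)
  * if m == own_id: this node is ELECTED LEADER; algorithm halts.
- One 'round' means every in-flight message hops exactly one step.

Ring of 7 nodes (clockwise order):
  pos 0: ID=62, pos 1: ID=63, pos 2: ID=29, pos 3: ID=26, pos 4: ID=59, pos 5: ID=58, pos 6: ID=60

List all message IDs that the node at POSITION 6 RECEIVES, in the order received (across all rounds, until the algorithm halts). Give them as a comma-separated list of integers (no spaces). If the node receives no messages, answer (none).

Answer: 58,59,63

Derivation:
Round 1: pos1(id63) recv 62: drop; pos2(id29) recv 63: fwd; pos3(id26) recv 29: fwd; pos4(id59) recv 26: drop; pos5(id58) recv 59: fwd; pos6(id60) recv 58: drop; pos0(id62) recv 60: drop
Round 2: pos3(id26) recv 63: fwd; pos4(id59) recv 29: drop; pos6(id60) recv 59: drop
Round 3: pos4(id59) recv 63: fwd
Round 4: pos5(id58) recv 63: fwd
Round 5: pos6(id60) recv 63: fwd
Round 6: pos0(id62) recv 63: fwd
Round 7: pos1(id63) recv 63: ELECTED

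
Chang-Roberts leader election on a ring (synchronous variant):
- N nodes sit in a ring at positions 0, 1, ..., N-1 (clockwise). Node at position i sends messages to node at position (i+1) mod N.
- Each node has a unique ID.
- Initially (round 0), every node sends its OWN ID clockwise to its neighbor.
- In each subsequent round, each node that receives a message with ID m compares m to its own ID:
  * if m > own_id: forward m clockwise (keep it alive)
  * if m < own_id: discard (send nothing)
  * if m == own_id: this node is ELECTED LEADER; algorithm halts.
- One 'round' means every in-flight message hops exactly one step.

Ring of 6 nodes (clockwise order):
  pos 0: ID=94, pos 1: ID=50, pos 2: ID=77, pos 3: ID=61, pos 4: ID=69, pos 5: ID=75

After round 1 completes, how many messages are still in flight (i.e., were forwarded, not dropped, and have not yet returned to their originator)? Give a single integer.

Round 1: pos1(id50) recv 94: fwd; pos2(id77) recv 50: drop; pos3(id61) recv 77: fwd; pos4(id69) recv 61: drop; pos5(id75) recv 69: drop; pos0(id94) recv 75: drop
After round 1: 2 messages still in flight

Answer: 2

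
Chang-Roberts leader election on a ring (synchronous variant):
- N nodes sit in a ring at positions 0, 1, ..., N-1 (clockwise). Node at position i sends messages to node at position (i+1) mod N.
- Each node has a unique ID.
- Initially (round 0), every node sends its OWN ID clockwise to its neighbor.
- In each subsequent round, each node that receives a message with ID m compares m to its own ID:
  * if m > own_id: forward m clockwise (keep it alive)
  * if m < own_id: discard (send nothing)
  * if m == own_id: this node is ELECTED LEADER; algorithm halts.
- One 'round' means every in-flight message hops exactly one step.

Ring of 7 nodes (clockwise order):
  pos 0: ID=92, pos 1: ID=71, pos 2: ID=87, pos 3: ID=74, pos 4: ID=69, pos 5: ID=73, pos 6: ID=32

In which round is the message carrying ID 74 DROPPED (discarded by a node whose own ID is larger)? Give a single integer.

Round 1: pos1(id71) recv 92: fwd; pos2(id87) recv 71: drop; pos3(id74) recv 87: fwd; pos4(id69) recv 74: fwd; pos5(id73) recv 69: drop; pos6(id32) recv 73: fwd; pos0(id92) recv 32: drop
Round 2: pos2(id87) recv 92: fwd; pos4(id69) recv 87: fwd; pos5(id73) recv 74: fwd; pos0(id92) recv 73: drop
Round 3: pos3(id74) recv 92: fwd; pos5(id73) recv 87: fwd; pos6(id32) recv 74: fwd
Round 4: pos4(id69) recv 92: fwd; pos6(id32) recv 87: fwd; pos0(id92) recv 74: drop
Round 5: pos5(id73) recv 92: fwd; pos0(id92) recv 87: drop
Round 6: pos6(id32) recv 92: fwd
Round 7: pos0(id92) recv 92: ELECTED
Message ID 74 originates at pos 3; dropped at pos 0 in round 4

Answer: 4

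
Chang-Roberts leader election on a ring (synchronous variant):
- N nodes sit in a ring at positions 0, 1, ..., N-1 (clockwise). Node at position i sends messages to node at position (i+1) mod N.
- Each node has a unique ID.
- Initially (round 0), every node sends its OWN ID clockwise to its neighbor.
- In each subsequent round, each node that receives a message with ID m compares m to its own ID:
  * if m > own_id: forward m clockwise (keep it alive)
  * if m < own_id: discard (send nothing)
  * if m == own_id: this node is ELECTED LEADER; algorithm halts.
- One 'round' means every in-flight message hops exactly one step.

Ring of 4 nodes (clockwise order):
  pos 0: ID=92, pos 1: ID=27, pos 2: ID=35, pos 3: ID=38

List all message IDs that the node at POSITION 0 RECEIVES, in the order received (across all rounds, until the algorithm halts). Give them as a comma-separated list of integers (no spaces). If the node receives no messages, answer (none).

Answer: 38,92

Derivation:
Round 1: pos1(id27) recv 92: fwd; pos2(id35) recv 27: drop; pos3(id38) recv 35: drop; pos0(id92) recv 38: drop
Round 2: pos2(id35) recv 92: fwd
Round 3: pos3(id38) recv 92: fwd
Round 4: pos0(id92) recv 92: ELECTED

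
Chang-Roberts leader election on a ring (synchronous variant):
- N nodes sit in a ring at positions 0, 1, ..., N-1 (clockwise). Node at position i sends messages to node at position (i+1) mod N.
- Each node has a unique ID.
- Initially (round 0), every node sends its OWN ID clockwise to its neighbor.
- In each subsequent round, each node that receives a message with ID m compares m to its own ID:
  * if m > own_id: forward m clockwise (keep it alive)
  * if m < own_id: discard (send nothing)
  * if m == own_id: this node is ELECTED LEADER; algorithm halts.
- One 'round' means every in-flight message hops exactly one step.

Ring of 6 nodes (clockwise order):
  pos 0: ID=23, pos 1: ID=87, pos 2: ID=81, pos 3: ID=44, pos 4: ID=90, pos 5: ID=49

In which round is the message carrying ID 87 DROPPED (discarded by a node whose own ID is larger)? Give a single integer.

Answer: 3

Derivation:
Round 1: pos1(id87) recv 23: drop; pos2(id81) recv 87: fwd; pos3(id44) recv 81: fwd; pos4(id90) recv 44: drop; pos5(id49) recv 90: fwd; pos0(id23) recv 49: fwd
Round 2: pos3(id44) recv 87: fwd; pos4(id90) recv 81: drop; pos0(id23) recv 90: fwd; pos1(id87) recv 49: drop
Round 3: pos4(id90) recv 87: drop; pos1(id87) recv 90: fwd
Round 4: pos2(id81) recv 90: fwd
Round 5: pos3(id44) recv 90: fwd
Round 6: pos4(id90) recv 90: ELECTED
Message ID 87 originates at pos 1; dropped at pos 4 in round 3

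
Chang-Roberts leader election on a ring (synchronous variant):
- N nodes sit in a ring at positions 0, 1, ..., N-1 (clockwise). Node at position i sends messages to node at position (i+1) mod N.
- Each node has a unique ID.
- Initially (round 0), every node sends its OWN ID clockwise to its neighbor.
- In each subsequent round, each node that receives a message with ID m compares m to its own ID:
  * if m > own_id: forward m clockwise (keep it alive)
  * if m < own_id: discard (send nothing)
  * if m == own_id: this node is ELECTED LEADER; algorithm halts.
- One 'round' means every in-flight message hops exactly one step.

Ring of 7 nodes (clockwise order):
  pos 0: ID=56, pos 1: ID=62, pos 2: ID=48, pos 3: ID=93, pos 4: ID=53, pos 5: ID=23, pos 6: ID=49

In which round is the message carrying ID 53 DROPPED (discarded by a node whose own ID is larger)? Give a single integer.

Round 1: pos1(id62) recv 56: drop; pos2(id48) recv 62: fwd; pos3(id93) recv 48: drop; pos4(id53) recv 93: fwd; pos5(id23) recv 53: fwd; pos6(id49) recv 23: drop; pos0(id56) recv 49: drop
Round 2: pos3(id93) recv 62: drop; pos5(id23) recv 93: fwd; pos6(id49) recv 53: fwd
Round 3: pos6(id49) recv 93: fwd; pos0(id56) recv 53: drop
Round 4: pos0(id56) recv 93: fwd
Round 5: pos1(id62) recv 93: fwd
Round 6: pos2(id48) recv 93: fwd
Round 7: pos3(id93) recv 93: ELECTED
Message ID 53 originates at pos 4; dropped at pos 0 in round 3

Answer: 3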